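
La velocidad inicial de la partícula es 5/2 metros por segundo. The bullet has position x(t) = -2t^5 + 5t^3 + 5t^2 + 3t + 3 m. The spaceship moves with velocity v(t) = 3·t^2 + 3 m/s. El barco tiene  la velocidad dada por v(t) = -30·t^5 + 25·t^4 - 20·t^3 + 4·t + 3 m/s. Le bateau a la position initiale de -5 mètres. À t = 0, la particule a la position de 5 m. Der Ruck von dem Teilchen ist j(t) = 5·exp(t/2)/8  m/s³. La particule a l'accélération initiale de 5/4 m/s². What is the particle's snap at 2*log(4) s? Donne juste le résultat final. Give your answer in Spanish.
El snap en t = 2*log(4) es s = 5/4.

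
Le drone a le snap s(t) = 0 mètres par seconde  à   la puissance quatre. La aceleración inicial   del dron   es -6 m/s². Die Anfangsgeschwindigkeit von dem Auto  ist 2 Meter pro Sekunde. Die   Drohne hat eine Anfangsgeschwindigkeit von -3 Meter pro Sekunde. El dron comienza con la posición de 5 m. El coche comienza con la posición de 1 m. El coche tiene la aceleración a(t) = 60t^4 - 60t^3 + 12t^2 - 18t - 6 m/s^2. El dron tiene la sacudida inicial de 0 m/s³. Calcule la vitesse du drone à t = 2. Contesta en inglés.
We need to integrate our snap equation s(t) = 0 3 times. The integral of snap is jerk. Using j(0) = 0, we get j(t) = 0. Taking ∫j(t)dt and applying a(0) = -6, we find a(t) = -6. Integrating acceleration and using the initial condition v(0) = -3, we get v(t) = -6·t - 3. Using v(t) = -6·t - 3 and substituting t = 2, we find v = -15.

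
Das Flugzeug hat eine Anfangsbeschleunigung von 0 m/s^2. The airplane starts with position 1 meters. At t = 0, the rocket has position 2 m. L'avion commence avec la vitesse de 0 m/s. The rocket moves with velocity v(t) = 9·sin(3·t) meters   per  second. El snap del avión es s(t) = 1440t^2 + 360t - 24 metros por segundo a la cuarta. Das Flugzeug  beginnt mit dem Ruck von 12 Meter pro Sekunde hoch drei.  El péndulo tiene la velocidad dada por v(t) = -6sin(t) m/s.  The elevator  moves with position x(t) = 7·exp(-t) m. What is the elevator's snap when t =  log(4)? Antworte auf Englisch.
To solve this, we need to take 4 derivatives of our position equation x(t) = 7·exp(-t). Taking d/dt of x(t), we find v(t) = -7·exp(-t). Differentiating velocity, we get acceleration: a(t) = 7·exp(-t). The derivative of acceleration gives jerk: j(t) = -7·exp(-t). Differentiating jerk, we get snap: s(t) = 7·exp(-t). We have snap s(t) = 7·exp(-t). Substituting t = log(4): s(log(4)) = 7/4.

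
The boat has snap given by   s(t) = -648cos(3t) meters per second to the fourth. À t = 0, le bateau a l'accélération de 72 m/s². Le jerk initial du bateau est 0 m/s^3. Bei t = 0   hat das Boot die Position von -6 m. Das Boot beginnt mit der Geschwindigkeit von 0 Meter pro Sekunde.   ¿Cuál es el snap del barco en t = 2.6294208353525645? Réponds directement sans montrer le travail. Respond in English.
The snap at t = 2.6294208353525645 is s = 22.2096544631784.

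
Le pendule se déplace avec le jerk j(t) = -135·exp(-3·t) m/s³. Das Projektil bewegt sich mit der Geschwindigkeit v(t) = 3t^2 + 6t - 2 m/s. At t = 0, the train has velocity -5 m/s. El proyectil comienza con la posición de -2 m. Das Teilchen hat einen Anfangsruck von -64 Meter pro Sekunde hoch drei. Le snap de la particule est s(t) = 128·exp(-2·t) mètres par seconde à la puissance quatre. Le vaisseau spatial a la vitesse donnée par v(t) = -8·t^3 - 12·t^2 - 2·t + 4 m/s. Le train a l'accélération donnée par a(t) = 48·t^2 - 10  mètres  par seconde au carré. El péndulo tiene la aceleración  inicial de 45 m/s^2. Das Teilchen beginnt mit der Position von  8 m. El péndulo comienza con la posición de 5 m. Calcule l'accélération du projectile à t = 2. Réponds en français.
En partant de la vitesse v(t) = 3·t^2 + 6·t - 2, nous prenons 1 dérivée. En dérivant la vitesse, nous obtenons l'accélération: a(t) = 6·t + 6. En utilisant a(t) = 6·t + 6 et en substituant t = 2, nous trouvons a = 18.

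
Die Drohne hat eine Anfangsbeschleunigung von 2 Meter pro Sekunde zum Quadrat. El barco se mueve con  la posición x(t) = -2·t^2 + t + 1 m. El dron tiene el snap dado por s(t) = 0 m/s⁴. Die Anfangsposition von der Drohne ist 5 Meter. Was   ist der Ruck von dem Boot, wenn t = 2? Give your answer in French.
En partant de la position x(t) = -2·t^2 + t + 1, nous prenons 3 dérivées. La dérivée de la position donne la vitesse: v(t) = 1 - 4·t. La dérivée de la vitesse donne l'accélération: a(t) = -4. La dérivée de l'accélération donne le jerk: j(t) = 0. Nous avons le jerk j(t) = 0. En substituant t = 2: j(2) = 0.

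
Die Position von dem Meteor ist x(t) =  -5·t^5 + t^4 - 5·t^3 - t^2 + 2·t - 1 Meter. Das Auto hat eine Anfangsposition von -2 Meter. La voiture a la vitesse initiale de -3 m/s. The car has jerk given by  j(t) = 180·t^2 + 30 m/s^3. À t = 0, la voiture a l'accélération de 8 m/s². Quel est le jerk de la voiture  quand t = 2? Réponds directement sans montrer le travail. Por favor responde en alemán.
j(2) = 750.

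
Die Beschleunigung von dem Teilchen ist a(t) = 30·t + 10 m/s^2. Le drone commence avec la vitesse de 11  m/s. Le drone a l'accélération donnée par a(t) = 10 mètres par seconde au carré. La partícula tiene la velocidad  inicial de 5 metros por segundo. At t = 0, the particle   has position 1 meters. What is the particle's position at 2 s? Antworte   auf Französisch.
Nous devons intégrer notre équation de l'accélération a(t) = 30·t + 10 2 fois. La primitive de l'accélération, avec v(0) = 5, donne la vitesse: v(t) = 15·t^2 + 10·t + 5. En intégrant la vitesse et en utilisant la condition initiale x(0) = 1, nous obtenons x(t) = 5·t^3 + 5·t^2 + 5·t + 1. Nous avons la position x(t) = 5·t^3 + 5·t^2 + 5·t + 1. En substituant t = 2: x(2) = 71.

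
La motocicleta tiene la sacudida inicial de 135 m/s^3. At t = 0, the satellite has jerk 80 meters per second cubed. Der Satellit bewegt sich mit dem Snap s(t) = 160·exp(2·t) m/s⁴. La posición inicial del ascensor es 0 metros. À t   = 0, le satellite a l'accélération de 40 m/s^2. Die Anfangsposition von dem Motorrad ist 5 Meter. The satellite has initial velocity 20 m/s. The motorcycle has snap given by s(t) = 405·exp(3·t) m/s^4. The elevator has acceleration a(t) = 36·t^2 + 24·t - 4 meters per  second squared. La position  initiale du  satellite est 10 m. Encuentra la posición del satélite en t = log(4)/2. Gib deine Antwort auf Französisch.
Pour résoudre ceci, nous devons prendre 4 primitives de notre équation du snap s(t) = 160·exp(2·t). L'intégrale du snap est le jerk. En utilisant j(0) = 80, nous obtenons j(t) = 80·exp(2·t). L'intégrale du jerk, avec a(0) = 40, donne l'accélération: a(t) = 40·exp(2·t). L'intégrale de l'accélération est la vitesse. En utilisant v(0) = 20, nous obtenons v(t) = 20·exp(2·t). La primitive de la vitesse est la position. En utilisant x(0) = 10, nous obtenons x(t) = 10·exp(2·t). En utilisant x(t) = 10·exp(2·t) et en substituant t = log(4)/2, nous trouvons x = 40.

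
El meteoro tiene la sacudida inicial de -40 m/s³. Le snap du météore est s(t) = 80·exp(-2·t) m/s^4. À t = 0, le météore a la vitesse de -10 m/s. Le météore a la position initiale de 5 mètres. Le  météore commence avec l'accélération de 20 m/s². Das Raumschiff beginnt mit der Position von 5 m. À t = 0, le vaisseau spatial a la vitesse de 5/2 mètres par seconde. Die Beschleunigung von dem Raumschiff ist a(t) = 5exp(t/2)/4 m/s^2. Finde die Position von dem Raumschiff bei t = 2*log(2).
Um dies zu lösen, müssen wir 2 Integrale unserer Gleichung für die Beschleunigung a(t) = 5·exp(t/2)/4 finden. Mit ∫a(t)dt und Anwendung von v(0) = 5/2, finden wir v(t) = 5·exp(t/2)/2. Die Stammfunktion von der Geschwindigkeit ist die Position. Mit x(0) = 5 erhalten wir x(t) = 5·exp(t/2). Aus der Gleichung für die Position x(t) = 5·exp(t/2), setzen wir t = 2*log(2) ein und erhalten x = 10.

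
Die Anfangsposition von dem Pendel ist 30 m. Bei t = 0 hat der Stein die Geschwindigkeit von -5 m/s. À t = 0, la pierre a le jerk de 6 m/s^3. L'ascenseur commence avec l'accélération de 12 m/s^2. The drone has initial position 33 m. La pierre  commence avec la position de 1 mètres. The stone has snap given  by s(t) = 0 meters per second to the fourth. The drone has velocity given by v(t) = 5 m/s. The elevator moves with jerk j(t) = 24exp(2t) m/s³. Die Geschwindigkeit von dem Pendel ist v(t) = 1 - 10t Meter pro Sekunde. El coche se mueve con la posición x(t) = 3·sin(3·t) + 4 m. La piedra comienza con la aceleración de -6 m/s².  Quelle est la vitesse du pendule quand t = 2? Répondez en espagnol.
Usando v(t) = 1 - 10·t y sustituyendo t = 2, encontramos v = -19.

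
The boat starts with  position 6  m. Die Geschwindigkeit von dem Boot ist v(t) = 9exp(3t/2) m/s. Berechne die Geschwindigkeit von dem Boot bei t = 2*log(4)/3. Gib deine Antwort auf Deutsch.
Wir haben die Geschwindigkeit v(t) = 9·exp(3·t/2). Durch Einsetzen von t = 2*log(4)/3: v(2*log(4)/3) = 36.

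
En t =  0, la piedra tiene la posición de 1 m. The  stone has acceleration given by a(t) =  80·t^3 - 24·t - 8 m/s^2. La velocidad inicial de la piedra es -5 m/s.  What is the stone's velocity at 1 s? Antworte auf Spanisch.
Para resolver esto, necesitamos tomar 1 antiderivada de nuestra ecuación de la aceleración a(t) = 80·t^3 - 24·t - 8. Integrando la aceleración y usando la condición inicial v(0) = -5, obtenemos v(t) = 20·t^4 - 12·t^2 - 8·t - 5. Tenemos la velocidad v(t) = 20·t^4 - 12·t^2 - 8·t - 5. Sustituyendo t = 1: v(1) = -5.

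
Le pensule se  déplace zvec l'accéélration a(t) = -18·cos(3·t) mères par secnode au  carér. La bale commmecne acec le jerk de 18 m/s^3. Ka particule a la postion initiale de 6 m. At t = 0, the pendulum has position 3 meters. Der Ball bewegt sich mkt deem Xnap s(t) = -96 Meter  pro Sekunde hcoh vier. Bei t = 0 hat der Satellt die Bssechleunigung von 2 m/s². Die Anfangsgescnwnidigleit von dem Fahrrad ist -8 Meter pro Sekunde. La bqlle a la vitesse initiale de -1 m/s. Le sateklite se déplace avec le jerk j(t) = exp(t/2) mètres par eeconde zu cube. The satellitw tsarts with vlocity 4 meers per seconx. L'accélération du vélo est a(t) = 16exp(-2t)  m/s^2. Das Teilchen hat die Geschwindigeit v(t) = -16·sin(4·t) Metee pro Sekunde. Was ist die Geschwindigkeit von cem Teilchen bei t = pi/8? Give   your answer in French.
De l'équation de la vitesse v(t) = -16·sin(4·t), nous substituons t = pi/8 pour obtenir v = -16.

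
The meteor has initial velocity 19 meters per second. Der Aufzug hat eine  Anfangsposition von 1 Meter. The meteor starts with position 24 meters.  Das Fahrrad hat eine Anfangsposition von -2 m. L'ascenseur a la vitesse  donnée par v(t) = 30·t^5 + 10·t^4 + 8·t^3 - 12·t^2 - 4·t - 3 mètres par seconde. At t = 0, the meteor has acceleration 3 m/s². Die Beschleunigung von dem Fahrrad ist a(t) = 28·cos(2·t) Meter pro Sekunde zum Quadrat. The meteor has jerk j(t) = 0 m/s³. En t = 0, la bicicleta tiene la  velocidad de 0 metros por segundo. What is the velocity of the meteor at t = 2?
We must find the integral of our jerk equation j(t) = 0 2 times. The antiderivative of jerk, with a(0) = 3, gives acceleration: a(t) = 3. Integrating acceleration and using the initial condition v(0) = 19, we get v(t) = 3·t + 19. From the given velocity equation v(t) = 3·t + 19, we substitute t = 2 to get v = 25.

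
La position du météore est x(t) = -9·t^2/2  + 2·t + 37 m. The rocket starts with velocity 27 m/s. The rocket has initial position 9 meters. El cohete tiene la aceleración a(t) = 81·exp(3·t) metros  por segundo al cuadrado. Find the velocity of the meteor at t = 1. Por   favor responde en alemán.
Ausgehend von der Position x(t) = -9·t^2/2 + 2·t + 37, nehmen wir 1 Ableitung. Durch Ableiten von der Position erhalten wir die Geschwindigkeit: v(t) = 2 - 9·t. Mit v(t) = 2 - 9·t und Einsetzen von t = 1, finden wir v = -7.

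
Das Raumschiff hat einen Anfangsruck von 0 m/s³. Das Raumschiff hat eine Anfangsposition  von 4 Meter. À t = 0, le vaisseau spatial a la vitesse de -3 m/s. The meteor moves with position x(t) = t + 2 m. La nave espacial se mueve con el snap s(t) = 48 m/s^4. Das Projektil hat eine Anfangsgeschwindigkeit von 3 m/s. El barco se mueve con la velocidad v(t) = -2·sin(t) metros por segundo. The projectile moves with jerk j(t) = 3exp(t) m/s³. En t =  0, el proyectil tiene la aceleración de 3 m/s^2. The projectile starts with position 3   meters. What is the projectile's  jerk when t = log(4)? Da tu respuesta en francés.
De l'équation du jerk j(t) = 3·exp(t), nous substituons t = log(4) pour obtenir j = 12.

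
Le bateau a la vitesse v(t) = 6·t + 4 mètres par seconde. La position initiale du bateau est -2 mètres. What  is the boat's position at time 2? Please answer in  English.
We must find the antiderivative of our velocity equation v(t) = 6·t + 4 1 time. Integrating velocity and using the initial condition x(0) = -2, we get x(t) = 3·t^2 + 4·t - 2. From the given position equation x(t) = 3·t^2 + 4·t - 2, we substitute t = 2 to get x = 18.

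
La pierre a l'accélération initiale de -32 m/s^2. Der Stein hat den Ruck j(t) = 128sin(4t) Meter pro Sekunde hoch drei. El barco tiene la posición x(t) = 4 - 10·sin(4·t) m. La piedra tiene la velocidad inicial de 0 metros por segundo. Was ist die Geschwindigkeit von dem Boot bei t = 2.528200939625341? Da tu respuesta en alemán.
Um dies zu lösen, müssen wir 1 Ableitung unserer Gleichung für die Position x(t) = 4 - 10·sin(4·t) nehmen. Durch Ableiten von der Position erhalten wir die Geschwindigkeit: v(t) = -40·cos(4·t). Aus der Gleichung für die Geschwindigkeit v(t) = -40·cos(4·t), setzen wir t = 2.528200939625341 ein und erhalten v = 30.9000465749697.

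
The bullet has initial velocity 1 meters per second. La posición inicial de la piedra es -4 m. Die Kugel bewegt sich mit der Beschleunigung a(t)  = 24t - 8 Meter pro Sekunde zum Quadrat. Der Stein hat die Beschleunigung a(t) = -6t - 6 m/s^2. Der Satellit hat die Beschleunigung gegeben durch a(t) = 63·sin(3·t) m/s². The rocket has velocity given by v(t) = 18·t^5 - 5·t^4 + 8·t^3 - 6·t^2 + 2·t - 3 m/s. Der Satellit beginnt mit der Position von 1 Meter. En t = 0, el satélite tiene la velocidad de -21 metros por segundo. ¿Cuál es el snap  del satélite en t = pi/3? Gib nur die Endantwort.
La respuesta es 0.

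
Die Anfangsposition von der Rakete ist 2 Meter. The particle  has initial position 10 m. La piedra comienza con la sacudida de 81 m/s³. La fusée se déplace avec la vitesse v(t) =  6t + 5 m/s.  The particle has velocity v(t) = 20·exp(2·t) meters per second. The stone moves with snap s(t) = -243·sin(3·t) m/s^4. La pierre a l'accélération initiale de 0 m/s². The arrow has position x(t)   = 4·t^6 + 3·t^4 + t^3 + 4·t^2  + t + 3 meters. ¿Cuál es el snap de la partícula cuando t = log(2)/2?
Para resolver esto, necesitamos tomar 3 derivadas de nuestra ecuación de la velocidad v(t) = 20·exp(2·t). La derivada de la velocidad da la aceleración: a(t) = 40·exp(2·t). La derivada de la aceleración da la sacudida: j(t) = 80·exp(2·t). Derivando la sacudida, obtenemos el snap: s(t) = 160·exp(2·t). De la ecuación del snap s(t) = 160·exp(2·t), sustituimos t = log(2)/2 para obtener s = 320.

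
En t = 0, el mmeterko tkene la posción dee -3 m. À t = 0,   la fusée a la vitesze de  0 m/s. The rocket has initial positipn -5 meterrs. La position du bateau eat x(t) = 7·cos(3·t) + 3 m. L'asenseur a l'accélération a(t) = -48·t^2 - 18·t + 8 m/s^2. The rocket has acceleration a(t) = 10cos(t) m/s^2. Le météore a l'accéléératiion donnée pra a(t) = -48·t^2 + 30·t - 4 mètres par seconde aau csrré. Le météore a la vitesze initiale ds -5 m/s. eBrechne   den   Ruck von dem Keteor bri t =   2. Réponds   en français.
Pour résoudre ceci, nous devons prendre 1 dérivée de notre équation de l'accélération a(t) = -48·t^2 + 30·t - 4. En prenant d/dt de a(t), nous trouvons j(t) = 30 - 96·t. En utilisant j(t) = 30 - 96·t et en substituant t = 2, nous trouvons j = -162.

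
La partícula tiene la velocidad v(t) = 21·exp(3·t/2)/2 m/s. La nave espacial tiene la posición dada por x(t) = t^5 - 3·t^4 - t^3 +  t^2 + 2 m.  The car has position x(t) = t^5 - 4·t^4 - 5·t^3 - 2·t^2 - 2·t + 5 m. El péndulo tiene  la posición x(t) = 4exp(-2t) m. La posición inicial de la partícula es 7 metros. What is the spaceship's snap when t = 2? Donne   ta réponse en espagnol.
Para resolver esto, necesitamos tomar 4 derivadas de nuestra ecuación de la posición x(t) = t^5 - 3·t^4 - t^3 + t^2 + 2. Derivando la posición, obtenemos la velocidad: v(t) = 5·t^4 - 12·t^3 - 3·t^2 + 2·t. Derivando la velocidad, obtenemos la aceleración: a(t) = 20·t^3 - 36·t^2 - 6·t + 2. Tomando d/dt de a(t), encontramos j(t) = 60·t^2 - 72·t - 6. La derivada de la sacudida da el snap: s(t) = 120·t - 72. De la ecuación del snap s(t) = 120·t - 72, sustituimos t = 2 para obtener s = 168.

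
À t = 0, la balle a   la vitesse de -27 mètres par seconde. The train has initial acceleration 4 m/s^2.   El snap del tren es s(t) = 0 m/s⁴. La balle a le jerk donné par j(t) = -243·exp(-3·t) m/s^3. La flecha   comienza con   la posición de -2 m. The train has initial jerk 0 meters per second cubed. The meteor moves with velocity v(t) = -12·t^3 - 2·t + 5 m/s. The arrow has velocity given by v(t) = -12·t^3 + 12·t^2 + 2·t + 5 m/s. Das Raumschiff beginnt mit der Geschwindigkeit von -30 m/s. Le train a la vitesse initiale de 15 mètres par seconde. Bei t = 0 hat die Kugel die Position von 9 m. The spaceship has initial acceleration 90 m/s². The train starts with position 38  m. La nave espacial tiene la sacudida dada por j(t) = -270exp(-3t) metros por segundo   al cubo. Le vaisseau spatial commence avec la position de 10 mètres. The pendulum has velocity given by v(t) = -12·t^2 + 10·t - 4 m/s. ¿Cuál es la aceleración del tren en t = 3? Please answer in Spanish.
Para resolver esto, necesitamos tomar 2 antiderivadas de nuestra ecuación del snap s(t) = 0. La integral del snap es la sacudida. Usando j(0) = 0, obtenemos j(t) = 0. La integral de la sacudida, con a(0) = 4, da la aceleración: a(t) = 4. Usando a(t) = 4 y sustituyendo t = 3, encontramos a = 4.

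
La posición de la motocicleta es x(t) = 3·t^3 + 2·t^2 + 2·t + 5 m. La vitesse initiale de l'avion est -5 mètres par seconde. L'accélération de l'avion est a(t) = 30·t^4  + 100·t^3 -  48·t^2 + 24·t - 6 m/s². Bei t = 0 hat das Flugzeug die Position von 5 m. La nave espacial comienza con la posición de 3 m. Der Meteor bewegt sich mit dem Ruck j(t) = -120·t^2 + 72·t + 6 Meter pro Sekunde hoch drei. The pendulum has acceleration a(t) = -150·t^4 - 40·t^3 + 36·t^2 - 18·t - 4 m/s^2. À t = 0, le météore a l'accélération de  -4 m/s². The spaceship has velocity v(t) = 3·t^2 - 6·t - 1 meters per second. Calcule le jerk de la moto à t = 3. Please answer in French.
Pour résoudre ceci, nous devons prendre 3 dérivées de notre équation de la position x(t) = 3·t^3 + 2·t^2 + 2·t + 5. En dérivant la position, nous obtenons la vitesse: v(t) = 9·t^2 + 4·t + 2. En prenant d/dt de v(t), nous trouvons a(t) = 18·t + 4. En dérivant l'accélération, nous obtenons le jerk: j(t) = 18. En utilisant j(t) = 18 et en substituant t = 3, nous trouvons j = 18.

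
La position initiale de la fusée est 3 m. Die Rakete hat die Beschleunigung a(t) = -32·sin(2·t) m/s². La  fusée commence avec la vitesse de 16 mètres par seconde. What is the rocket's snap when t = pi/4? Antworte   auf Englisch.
Starting from acceleration a(t) = -32·sin(2·t), we take 2 derivatives. Taking d/dt of a(t), we find j(t) = -64·cos(2·t). Taking d/dt of j(t), we find s(t) = 128·sin(2·t). We have snap s(t) = 128·sin(2·t). Substituting t = pi/4: s(pi/4) = 128.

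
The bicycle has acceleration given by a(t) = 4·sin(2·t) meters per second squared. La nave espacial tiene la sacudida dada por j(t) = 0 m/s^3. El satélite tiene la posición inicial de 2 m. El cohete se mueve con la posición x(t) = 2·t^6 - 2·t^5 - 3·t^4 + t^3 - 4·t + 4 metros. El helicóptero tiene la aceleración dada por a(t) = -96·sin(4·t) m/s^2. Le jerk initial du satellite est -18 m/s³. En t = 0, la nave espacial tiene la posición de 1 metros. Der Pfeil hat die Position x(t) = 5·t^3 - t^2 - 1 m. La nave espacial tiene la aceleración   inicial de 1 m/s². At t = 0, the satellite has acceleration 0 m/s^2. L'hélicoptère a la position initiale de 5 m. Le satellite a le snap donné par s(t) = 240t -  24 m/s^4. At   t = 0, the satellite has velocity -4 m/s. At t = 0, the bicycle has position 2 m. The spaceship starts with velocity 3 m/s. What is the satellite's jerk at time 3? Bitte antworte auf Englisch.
To solve this, we need to take 1 integral of our snap equation s(t) = 240·t - 24. Integrating snap and using the initial condition j(0) = -18, we get j(t) = 120·t^2 - 24·t - 18. Using j(t) = 120·t^2 - 24·t - 18 and substituting t = 3, we find j = 990.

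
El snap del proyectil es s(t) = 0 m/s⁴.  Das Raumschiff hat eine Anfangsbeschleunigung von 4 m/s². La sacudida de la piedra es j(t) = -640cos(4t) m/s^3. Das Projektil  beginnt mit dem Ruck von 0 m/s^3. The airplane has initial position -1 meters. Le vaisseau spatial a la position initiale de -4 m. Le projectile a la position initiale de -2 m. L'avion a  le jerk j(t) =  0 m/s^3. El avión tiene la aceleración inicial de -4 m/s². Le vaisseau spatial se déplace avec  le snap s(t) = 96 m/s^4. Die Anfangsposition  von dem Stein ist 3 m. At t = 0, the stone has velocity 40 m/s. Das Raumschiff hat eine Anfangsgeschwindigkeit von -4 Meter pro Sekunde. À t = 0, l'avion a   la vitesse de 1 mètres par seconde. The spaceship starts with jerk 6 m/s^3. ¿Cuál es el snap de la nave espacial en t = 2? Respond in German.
Mit s(t) = 96 und Einsetzen von t = 2, finden wir s = 96.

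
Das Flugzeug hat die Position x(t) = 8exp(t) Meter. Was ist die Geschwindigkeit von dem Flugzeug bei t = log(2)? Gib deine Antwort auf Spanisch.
Partiendo de la posición x(t) = 8·exp(t), tomamos 1 derivada. La derivada de la posición da la velocidad: v(t) = 8·exp(t). De la ecuación de la velocidad v(t) = 8·exp(t), sustituimos t = log(2) para obtener v = 16.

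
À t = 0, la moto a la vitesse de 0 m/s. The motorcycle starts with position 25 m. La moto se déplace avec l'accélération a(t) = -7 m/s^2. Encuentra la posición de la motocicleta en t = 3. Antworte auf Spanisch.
Necesitamos integrar nuestra ecuación de la aceleración a(t) = -7 2 veces. La antiderivada de la aceleración es la velocidad. Usando v(0) = 0, obtenemos v(t) = -7·t. La antiderivada de la velocidad es la posición. Usando x(0) = 25, obtenemos x(t) = 25 - 7·t^2/2. Tenemos la posición x(t) = 25 - 7·t^2/2. Sustituyendo t = 3: x(3) = -13/2.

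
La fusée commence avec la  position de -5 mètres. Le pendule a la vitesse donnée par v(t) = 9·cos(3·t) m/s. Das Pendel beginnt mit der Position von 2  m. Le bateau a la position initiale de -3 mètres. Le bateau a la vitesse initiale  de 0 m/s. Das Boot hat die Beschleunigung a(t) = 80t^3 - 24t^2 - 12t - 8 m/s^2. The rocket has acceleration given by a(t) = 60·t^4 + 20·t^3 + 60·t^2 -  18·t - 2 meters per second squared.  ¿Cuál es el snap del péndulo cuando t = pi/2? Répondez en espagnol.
Debemos derivar nuestra ecuación de la velocidad v(t) = 9·cos(3·t) 3 veces. La derivada de la velocidad da la aceleración: a(t) = -27·sin(3·t). Tomando d/dt de a(t), encontramos j(t) = -81·cos(3·t). La derivada de la sacudida da el snap: s(t) = 243·sin(3·t). Usando s(t) = 243·sin(3·t) y sustituyendo t = pi/2, encontramos s = -243.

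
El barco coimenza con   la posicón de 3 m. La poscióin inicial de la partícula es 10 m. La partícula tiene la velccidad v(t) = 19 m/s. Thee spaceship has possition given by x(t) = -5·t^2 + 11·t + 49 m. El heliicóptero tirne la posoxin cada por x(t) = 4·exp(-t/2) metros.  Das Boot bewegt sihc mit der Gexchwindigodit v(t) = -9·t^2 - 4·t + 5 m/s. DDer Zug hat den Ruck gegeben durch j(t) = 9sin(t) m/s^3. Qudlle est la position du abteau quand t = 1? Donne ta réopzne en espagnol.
Partiendo de la velocidad v(t) = -9·t^2 - 4·t + 5, tomamos 1 integral. La antiderivada de la velocidad, con x(0) = 3, da la posición: x(t) = -3·t^3 - 2·t^2 + 5·t + 3. De la ecuación de la posición x(t) = -3·t^3 - 2·t^2 + 5·t + 3, sustituimos t = 1 para obtener x = 3.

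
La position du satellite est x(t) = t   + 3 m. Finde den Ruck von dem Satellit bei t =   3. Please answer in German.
Ausgehend von der Position x(t) = t + 3, nehmen wir 3 Ableitungen. Mit d/dt von x(t) finden wir v(t) = 1. Durch Ableiten von der Geschwindigkeit erhalten wir die Beschleunigung: a(t) = 0. Die Ableitung von der Beschleunigung ergibt den Ruck: j(t) = 0. Wir haben den Ruck j(t) = 0. Durch Einsetzen von t = 3: j(3) = 0.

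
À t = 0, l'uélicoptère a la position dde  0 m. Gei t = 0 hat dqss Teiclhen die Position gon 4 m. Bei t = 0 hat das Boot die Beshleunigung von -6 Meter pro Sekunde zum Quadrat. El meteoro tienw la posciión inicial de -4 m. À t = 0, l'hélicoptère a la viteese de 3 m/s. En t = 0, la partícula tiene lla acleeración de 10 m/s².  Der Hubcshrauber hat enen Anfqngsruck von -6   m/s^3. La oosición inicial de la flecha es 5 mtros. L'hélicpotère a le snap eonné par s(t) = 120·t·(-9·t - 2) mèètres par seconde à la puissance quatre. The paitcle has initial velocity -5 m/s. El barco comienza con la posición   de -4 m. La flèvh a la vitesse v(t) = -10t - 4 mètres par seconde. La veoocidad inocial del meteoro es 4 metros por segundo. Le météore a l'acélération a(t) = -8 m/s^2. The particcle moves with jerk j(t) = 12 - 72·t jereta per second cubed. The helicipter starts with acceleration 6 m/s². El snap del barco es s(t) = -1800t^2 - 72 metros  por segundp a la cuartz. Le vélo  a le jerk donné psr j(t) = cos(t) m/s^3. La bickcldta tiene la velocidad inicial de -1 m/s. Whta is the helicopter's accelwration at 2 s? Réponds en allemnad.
Ausgehend von dem Snap s(t) = 120·t·(-9·t - 2), nehmen wir 2 Integrale. Mit ∫s(t)dt und Anwendung von j(0) = -6, finden wir j(t) = -360·t^3 - 120·t^2 - 6. Durch Integration von dem Ruck und Verwendung der Anfangsbedingung a(0) = 6, erhalten wir a(t) = -90·t^4 - 40·t^3 - 6·t + 6. Wir haben die Beschleunigung a(t) = -90·t^4 - 40·t^3 - 6·t + 6. Durch Einsetzen von t = 2: a(2) = -1766.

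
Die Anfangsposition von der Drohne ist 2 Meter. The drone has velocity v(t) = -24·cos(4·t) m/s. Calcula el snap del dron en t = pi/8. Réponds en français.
En partant de la vitesse v(t) = -24·cos(4·t), nous prenons 3 dérivées. La dérivée de la vitesse donne l'accélération: a(t) = 96·sin(4·t). En dérivant l'accélération, nous obtenons le jerk: j(t) = 384·cos(4·t). La dérivée du jerk donne le snap: s(t) = -1536·sin(4·t). Nous avons le snap s(t) = -1536·sin(4·t). En substituant t = pi/8: s(pi/8) = -1536.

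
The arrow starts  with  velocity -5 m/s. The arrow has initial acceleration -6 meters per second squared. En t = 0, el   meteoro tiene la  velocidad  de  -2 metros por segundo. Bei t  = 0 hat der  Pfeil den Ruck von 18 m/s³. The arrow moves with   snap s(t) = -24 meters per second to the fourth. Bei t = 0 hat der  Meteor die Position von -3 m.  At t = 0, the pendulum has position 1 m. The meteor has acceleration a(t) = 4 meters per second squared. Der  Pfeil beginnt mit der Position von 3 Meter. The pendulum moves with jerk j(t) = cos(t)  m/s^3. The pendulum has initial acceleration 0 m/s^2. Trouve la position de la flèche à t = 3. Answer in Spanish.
Partiendo del snap s(t) = -24, tomamos 4 integrales. La antiderivada del snap es la sacudida. Usando j(0) = 18, obtenemos j(t) = 18 - 24·t. La integral de la sacudida es la aceleración. Usando a(0) = -6, obtenemos a(t) = -12·t^2 + 18·t - 6. La integral de la aceleración, con v(0) = -5, da la velocidad: v(t) = -4·t^3 + 9·t^2 - 6·t - 5. Tomando ∫v(t)dt y aplicando x(0) = 3, encontramos x(t) = -t^4 + 3·t^3 - 3·t^2 - 5·t + 3. Usando x(t) = -t^4 + 3·t^3 - 3·t^2 - 5·t + 3 y sustituyendo t = 3, encontramos x = -39.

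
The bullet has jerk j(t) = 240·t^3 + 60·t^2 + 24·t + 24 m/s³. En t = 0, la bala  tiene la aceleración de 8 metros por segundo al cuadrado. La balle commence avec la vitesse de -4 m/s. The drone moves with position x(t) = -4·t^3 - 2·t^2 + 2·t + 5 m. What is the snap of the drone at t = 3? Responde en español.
Para resolver esto, necesitamos tomar 4 derivadas de nuestra ecuación de la posición x(t) = -4·t^3 - 2·t^2 + 2·t + 5. Derivando la posición, obtenemos la velocidad: v(t) = -12·t^2 - 4·t + 2. Derivando la velocidad, obtenemos la aceleración: a(t) = -24·t - 4. Derivando la aceleración, obtenemos la sacudida: j(t) = -24. La derivada de la sacudida da el snap: s(t) = 0. Usando s(t) = 0 y sustituyendo t = 3, encontramos s = 0.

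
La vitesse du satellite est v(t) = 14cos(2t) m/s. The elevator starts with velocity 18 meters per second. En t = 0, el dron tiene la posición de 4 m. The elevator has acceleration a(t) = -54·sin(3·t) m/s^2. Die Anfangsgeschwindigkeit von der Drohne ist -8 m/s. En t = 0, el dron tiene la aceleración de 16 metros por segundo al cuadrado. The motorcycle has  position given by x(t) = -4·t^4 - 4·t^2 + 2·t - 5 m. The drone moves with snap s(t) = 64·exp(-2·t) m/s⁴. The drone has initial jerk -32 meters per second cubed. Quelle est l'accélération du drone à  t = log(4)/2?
Nous devons intégrer notre équation du snap s(t) = 64·exp(-2·t) 2 fois. En prenant ∫s(t)dt et en appliquant j(0) = -32, nous trouvons j(t) = -32·exp(-2·t). En prenant ∫j(t)dt et en appliquant a(0) = 16, nous trouvons a(t) = 16·exp(-2·t). En utilisant a(t) = 16·exp(-2·t) et en substituant t = log(4)/2, nous trouvons a = 4.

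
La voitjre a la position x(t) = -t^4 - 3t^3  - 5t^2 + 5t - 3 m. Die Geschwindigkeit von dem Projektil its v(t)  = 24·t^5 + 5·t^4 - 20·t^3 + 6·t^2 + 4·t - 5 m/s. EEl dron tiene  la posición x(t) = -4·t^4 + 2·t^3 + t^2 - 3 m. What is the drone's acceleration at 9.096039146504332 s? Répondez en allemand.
Ausgehend von der Position x(t) = -4·t^4 + 2·t^3 + t^2 - 3, nehmen wir 2 Ableitungen. Die Ableitung von der Position ergibt die Geschwindigkeit: v(t) = -16·t^3 + 6·t^2 + 2·t. Die Ableitung von der Geschwindigkeit ergibt die Beschleunigung: a(t) = -48·t^2 + 12·t + 2. Aus der Gleichung für die Beschleunigung a(t) = -48·t^2 + 12·t + 2, setzen wir t = 9.096039146504332 ein und erhalten a = -3860.26808166943.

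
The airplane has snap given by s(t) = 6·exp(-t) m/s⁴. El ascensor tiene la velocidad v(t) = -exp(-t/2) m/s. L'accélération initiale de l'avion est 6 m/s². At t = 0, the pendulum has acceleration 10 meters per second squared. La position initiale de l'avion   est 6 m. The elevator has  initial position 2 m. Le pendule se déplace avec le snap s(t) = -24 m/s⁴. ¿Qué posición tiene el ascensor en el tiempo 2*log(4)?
Necesitamos integrar nuestra ecuación de la velocidad v(t) = -exp(-t/2) 1 vez. Integrando la velocidad y usando la condición inicial x(0) = 2, obtenemos x(t) = 2·exp(-t/2). Tenemos la posición x(t) = 2·exp(-t/2). Sustituyendo t = 2*log(4): x(2*log(4)) = 1/2.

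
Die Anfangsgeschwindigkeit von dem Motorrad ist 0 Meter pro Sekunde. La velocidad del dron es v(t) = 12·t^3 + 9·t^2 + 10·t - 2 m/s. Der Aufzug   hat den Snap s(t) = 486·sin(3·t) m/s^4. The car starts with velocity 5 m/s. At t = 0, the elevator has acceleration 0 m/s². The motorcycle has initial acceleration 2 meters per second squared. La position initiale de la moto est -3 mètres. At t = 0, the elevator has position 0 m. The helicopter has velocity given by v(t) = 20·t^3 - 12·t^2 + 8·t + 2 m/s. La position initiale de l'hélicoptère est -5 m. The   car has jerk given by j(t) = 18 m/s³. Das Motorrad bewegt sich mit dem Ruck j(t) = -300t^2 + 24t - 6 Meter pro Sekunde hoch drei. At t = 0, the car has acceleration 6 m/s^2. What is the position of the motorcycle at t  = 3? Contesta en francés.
Nous devons intégrer notre équation du jerk j(t) = -300·t^2 + 24·t - 6 3 fois. En prenant ∫j(t)dt et en appliquant a(0) = 2, nous trouvons a(t) = -100·t^3 + 12·t^2 - 6·t + 2. En prenant ∫a(t)dt et en appliquant v(0) = 0, nous trouvons v(t) = t·(-25·t^3 + 4·t^2 - 3·t + 2). La primitive de la vitesse est la position. En utilisant x(0) = -3, nous obtenons x(t) = -5·t^5 + t^4 - t^3 + t^2 - 3. De l'équation de la position x(t) = -5·t^5 + t^4 - t^3 + t^2 - 3, nous substituons t = 3 pour obtenir x = -1155.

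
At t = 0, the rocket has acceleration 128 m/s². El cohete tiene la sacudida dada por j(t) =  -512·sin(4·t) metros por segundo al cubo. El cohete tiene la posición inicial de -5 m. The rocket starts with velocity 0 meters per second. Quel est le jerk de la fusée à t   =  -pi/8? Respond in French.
Nous avons le jerk j(t) = -512·sin(4·t). En substituant t = -pi/8: j(-pi/8) = 512.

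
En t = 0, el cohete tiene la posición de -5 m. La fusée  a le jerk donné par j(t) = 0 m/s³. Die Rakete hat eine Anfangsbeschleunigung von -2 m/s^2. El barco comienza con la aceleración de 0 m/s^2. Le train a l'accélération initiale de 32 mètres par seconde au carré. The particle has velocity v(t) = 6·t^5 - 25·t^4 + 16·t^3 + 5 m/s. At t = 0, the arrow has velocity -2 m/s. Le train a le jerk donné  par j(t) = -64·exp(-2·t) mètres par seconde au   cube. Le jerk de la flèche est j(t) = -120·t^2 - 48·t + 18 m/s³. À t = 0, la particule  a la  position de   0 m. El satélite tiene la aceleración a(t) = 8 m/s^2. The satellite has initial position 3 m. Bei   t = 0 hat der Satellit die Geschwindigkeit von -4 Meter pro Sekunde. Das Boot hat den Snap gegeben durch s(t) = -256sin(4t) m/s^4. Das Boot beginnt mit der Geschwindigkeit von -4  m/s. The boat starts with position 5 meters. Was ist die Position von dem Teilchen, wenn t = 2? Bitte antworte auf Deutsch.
Wir müssen unsere Gleichung für die Geschwindigkeit v(t) = 6·t^5 - 25·t^4 + 16·t^3 + 5 1-mal integrieren. Die Stammfunktion von der Geschwindigkeit, mit x(0) = 0, ergibt die Position: x(t) = t^6 - 5·t^5 + 4·t^4 + 5·t. Wir haben die Position x(t) = t^6 - 5·t^5 + 4·t^4 + 5·t. Durch Einsetzen von t = 2: x(2) = -22.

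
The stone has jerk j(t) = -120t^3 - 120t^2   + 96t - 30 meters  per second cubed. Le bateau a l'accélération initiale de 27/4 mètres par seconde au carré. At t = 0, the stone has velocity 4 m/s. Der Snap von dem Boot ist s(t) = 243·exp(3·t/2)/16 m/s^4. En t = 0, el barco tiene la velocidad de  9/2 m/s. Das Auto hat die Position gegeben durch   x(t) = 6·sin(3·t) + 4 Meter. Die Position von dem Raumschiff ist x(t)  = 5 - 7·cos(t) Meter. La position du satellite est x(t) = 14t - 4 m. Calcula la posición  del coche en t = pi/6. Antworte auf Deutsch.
Mit x(t) = 6·sin(3·t) + 4 und Einsetzen von t = pi/6, finden wir x = 10.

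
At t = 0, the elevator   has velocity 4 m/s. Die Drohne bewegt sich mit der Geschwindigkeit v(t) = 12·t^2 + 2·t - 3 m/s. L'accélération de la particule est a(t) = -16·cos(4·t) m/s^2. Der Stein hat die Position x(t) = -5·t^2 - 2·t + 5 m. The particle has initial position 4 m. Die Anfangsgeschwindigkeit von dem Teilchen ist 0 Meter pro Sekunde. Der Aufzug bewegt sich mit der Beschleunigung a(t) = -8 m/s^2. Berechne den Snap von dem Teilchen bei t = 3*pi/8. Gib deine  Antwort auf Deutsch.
Um dies zu lösen, müssen wir 2 Ableitungen unserer Gleichung für die Beschleunigung a(t) = -16·cos(4·t) nehmen. Mit d/dt von a(t) finden wir j(t) = 64·sin(4·t). Die Ableitung von dem Ruck ergibt den Snap: s(t) = 256·cos(4·t). Wir haben den Snap s(t) = 256·cos(4·t). Durch Einsetzen von t = 3*pi/8: s(3*pi/8) = 0.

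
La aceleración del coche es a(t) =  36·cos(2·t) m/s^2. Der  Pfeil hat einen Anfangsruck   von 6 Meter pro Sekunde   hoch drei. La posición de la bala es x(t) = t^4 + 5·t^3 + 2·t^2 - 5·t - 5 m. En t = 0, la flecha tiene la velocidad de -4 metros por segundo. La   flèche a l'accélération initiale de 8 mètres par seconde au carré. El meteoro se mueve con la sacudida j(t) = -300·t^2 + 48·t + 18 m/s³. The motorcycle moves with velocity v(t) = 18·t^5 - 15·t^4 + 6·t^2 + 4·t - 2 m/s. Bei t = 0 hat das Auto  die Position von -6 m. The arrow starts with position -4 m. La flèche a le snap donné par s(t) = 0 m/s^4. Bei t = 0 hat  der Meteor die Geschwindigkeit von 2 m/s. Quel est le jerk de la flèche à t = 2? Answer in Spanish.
Necesitamos integrar nuestra ecuación del snap s(t) = 0 1 vez. Integrando el snap y usando la condición inicial j(0) = 6, obtenemos j(t) = 6. Usando j(t) = 6 y sustituyendo t = 2, encontramos j = 6.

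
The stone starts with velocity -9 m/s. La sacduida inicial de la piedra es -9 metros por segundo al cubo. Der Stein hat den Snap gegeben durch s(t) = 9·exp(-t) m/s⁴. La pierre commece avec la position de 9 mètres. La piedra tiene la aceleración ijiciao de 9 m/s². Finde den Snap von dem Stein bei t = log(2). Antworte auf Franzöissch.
De l'équation du snap s(t) = 9·exp(-t), nous substituons t = log(2) pour obtenir s = 9/2.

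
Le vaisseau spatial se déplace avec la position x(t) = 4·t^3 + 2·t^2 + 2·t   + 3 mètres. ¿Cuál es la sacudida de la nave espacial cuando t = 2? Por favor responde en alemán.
Wir müssen unsere Gleichung für die Position x(t) = 4·t^3 + 2·t^2 + 2·t + 3 3-mal ableiten. Mit d/dt von x(t) finden wir v(t) = 12·t^2 + 4·t + 2. Mit d/dt von v(t) finden wir a(t) = 24·t + 4. Die Ableitung von der Beschleunigung ergibt den Ruck: j(t) = 24. Wir haben den Ruck j(t) = 24. Durch Einsetzen von t = 2: j(2) = 24.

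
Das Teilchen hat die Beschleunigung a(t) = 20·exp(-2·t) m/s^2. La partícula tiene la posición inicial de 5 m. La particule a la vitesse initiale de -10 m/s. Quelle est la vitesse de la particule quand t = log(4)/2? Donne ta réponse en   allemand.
Ausgehend von der Beschleunigung a(t) = 20·exp(-2·t), nehmen wir 1 Integral. Das Integral von der Beschleunigung, mit v(0) = -10, ergibt die Geschwindigkeit: v(t) = -10·exp(-2·t). Wir haben die Geschwindigkeit v(t) = -10·exp(-2·t). Durch Einsetzen von t = log(4)/2: v(log(4)/2) = -5/2.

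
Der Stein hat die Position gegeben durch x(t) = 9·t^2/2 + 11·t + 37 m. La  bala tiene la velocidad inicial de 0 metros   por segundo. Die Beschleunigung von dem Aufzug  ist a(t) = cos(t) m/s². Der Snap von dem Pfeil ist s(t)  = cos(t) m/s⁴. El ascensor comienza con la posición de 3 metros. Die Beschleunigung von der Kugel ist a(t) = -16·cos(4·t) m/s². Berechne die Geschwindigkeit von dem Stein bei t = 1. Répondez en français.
Nous devons dériver notre équation de la position x(t) = 9·t^2/2 + 11·t + 37 1 fois. En dérivant la position, nous obtenons la vitesse: v(t) = 9·t + 11. En utilisant v(t) = 9·t + 11 et en substituant t = 1, nous trouvons v = 20.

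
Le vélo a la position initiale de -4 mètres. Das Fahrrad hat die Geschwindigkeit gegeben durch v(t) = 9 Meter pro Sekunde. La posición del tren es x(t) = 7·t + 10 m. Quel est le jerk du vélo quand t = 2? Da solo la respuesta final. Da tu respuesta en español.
j(2) = 0.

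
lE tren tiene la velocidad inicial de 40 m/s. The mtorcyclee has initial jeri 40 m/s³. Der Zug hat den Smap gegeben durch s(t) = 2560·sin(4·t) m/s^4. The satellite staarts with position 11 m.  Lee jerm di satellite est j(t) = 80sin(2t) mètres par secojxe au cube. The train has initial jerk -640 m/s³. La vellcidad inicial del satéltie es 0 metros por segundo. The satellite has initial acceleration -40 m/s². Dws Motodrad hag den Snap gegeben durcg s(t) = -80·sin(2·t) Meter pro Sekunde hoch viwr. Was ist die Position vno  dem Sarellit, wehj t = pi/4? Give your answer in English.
We must find the antiderivative of our jerk equation j(t) = 80·sin(2·t) 3 times. The integral of jerk is acceleration. Using a(0) = -40, we get a(t) = -40·cos(2·t). Integrating acceleration and using the initial condition v(0) = 0, we get v(t) = -20·sin(2·t). Finding the antiderivative of v(t) and using x(0) = 11: x(t) = 10·cos(2·t) + 1. We have position x(t) = 10·cos(2·t) + 1. Substituting t = pi/4: x(pi/4) = 1.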